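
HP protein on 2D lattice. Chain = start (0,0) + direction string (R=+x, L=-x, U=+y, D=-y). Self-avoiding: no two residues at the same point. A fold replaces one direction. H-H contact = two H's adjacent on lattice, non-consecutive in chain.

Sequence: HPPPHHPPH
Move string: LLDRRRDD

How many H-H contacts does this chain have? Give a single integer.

Positions: [(0, 0), (-1, 0), (-2, 0), (-2, -1), (-1, -1), (0, -1), (1, -1), (1, -2), (1, -3)]
H-H contact: residue 0 @(0,0) - residue 5 @(0, -1)

Answer: 1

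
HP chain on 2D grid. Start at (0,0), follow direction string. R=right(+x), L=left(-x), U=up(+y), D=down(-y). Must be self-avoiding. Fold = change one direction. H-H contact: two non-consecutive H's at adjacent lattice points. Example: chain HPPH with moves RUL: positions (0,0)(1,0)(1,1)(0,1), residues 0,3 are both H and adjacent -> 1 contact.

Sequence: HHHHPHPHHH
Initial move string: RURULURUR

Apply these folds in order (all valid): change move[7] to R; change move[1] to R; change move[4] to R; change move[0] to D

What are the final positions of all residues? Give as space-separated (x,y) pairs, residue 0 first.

Answer: (0,0) (0,-1) (1,-1) (2,-1) (2,0) (3,0) (3,1) (4,1) (5,1) (6,1)

Derivation:
Initial moves: RURULURUR
Fold: move[7]->R => RURULURRR (positions: [(0, 0), (1, 0), (1, 1), (2, 1), (2, 2), (1, 2), (1, 3), (2, 3), (3, 3), (4, 3)])
Fold: move[1]->R => RRRULURRR (positions: [(0, 0), (1, 0), (2, 0), (3, 0), (3, 1), (2, 1), (2, 2), (3, 2), (4, 2), (5, 2)])
Fold: move[4]->R => RRRURURRR (positions: [(0, 0), (1, 0), (2, 0), (3, 0), (3, 1), (4, 1), (4, 2), (5, 2), (6, 2), (7, 2)])
Fold: move[0]->D => DRRURURRR (positions: [(0, 0), (0, -1), (1, -1), (2, -1), (2, 0), (3, 0), (3, 1), (4, 1), (5, 1), (6, 1)])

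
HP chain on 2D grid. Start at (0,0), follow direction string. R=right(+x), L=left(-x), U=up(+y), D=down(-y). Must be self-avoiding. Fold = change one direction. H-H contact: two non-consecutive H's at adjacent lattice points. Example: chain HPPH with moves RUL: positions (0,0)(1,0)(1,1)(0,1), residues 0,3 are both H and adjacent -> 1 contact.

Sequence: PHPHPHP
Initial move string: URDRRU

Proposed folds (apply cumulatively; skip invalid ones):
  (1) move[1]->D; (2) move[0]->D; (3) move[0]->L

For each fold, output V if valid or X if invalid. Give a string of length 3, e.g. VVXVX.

Initial: URDRRU -> [(0, 0), (0, 1), (1, 1), (1, 0), (2, 0), (3, 0), (3, 1)]
Fold 1: move[1]->D => UDDRRU INVALID (collision), skipped
Fold 2: move[0]->D => DRDRRU VALID
Fold 3: move[0]->L => LRDRRU INVALID (collision), skipped

Answer: XVX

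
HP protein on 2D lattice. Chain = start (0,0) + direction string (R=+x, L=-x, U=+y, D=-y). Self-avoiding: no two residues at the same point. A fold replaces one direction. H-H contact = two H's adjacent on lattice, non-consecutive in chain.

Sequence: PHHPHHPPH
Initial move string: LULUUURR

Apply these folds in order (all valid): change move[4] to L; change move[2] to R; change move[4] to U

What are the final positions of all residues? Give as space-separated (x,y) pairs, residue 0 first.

Answer: (0,0) (-1,0) (-1,1) (0,1) (0,2) (0,3) (0,4) (1,4) (2,4)

Derivation:
Initial moves: LULUUURR
Fold: move[4]->L => LULULURR (positions: [(0, 0), (-1, 0), (-1, 1), (-2, 1), (-2, 2), (-3, 2), (-3, 3), (-2, 3), (-1, 3)])
Fold: move[2]->R => LURULURR (positions: [(0, 0), (-1, 0), (-1, 1), (0, 1), (0, 2), (-1, 2), (-1, 3), (0, 3), (1, 3)])
Fold: move[4]->U => LURUUURR (positions: [(0, 0), (-1, 0), (-1, 1), (0, 1), (0, 2), (0, 3), (0, 4), (1, 4), (2, 4)])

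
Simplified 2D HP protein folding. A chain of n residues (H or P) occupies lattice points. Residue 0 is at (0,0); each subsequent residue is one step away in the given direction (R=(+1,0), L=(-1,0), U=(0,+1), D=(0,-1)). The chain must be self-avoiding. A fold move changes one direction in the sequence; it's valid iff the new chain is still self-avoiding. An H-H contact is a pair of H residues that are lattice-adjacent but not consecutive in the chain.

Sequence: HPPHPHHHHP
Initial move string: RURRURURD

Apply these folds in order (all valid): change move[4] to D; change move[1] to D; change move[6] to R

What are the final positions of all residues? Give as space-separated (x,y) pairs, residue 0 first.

Answer: (0,0) (1,0) (1,-1) (2,-1) (3,-1) (3,-2) (4,-2) (5,-2) (6,-2) (6,-3)

Derivation:
Initial moves: RURRURURD
Fold: move[4]->D => RURRDRURD (positions: [(0, 0), (1, 0), (1, 1), (2, 1), (3, 1), (3, 0), (4, 0), (4, 1), (5, 1), (5, 0)])
Fold: move[1]->D => RDRRDRURD (positions: [(0, 0), (1, 0), (1, -1), (2, -1), (3, -1), (3, -2), (4, -2), (4, -1), (5, -1), (5, -2)])
Fold: move[6]->R => RDRRDRRRD (positions: [(0, 0), (1, 0), (1, -1), (2, -1), (3, -1), (3, -2), (4, -2), (5, -2), (6, -2), (6, -3)])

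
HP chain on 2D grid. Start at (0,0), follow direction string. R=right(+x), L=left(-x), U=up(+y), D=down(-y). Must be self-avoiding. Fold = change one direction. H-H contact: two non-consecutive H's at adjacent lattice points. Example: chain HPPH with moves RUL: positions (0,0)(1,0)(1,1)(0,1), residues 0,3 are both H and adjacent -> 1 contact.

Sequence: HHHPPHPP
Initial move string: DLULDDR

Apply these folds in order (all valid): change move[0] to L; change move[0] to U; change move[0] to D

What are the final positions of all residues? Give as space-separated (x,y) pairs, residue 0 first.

Initial moves: DLULDDR
Fold: move[0]->L => LLULDDR (positions: [(0, 0), (-1, 0), (-2, 0), (-2, 1), (-3, 1), (-3, 0), (-3, -1), (-2, -1)])
Fold: move[0]->U => ULULDDR (positions: [(0, 0), (0, 1), (-1, 1), (-1, 2), (-2, 2), (-2, 1), (-2, 0), (-1, 0)])
Fold: move[0]->D => DLULDDR (positions: [(0, 0), (0, -1), (-1, -1), (-1, 0), (-2, 0), (-2, -1), (-2, -2), (-1, -2)])

Answer: (0,0) (0,-1) (-1,-1) (-1,0) (-2,0) (-2,-1) (-2,-2) (-1,-2)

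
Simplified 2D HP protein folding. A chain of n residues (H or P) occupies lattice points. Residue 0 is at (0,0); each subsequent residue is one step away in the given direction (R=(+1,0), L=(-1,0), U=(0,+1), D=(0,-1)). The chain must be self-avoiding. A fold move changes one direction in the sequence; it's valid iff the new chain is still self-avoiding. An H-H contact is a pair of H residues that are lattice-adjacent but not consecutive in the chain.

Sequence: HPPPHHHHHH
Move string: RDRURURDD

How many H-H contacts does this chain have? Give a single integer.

Answer: 1

Derivation:
Positions: [(0, 0), (1, 0), (1, -1), (2, -1), (2, 0), (3, 0), (3, 1), (4, 1), (4, 0), (4, -1)]
H-H contact: residue 5 @(3,0) - residue 8 @(4, 0)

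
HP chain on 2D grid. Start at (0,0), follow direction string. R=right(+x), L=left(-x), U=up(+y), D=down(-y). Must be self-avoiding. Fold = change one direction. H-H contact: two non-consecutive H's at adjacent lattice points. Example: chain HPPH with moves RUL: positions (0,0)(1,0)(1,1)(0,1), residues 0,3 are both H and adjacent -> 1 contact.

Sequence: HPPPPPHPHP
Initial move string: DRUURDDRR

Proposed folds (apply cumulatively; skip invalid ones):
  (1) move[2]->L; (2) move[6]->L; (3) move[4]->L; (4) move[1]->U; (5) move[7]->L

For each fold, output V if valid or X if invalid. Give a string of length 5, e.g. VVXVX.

Answer: XXXXX

Derivation:
Initial: DRUURDDRR -> [(0, 0), (0, -1), (1, -1), (1, 0), (1, 1), (2, 1), (2, 0), (2, -1), (3, -1), (4, -1)]
Fold 1: move[2]->L => DRLURDDRR INVALID (collision), skipped
Fold 2: move[6]->L => DRUURDLRR INVALID (collision), skipped
Fold 3: move[4]->L => DRUULDDRR INVALID (collision), skipped
Fold 4: move[1]->U => DUUURDDRR INVALID (collision), skipped
Fold 5: move[7]->L => DRUURDDLR INVALID (collision), skipped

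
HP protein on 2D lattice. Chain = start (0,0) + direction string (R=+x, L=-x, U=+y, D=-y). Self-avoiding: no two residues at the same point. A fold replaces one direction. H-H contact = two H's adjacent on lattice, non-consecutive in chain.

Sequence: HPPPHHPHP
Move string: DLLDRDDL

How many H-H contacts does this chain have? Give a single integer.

Answer: 0

Derivation:
Positions: [(0, 0), (0, -1), (-1, -1), (-2, -1), (-2, -2), (-1, -2), (-1, -3), (-1, -4), (-2, -4)]
No H-H contacts found.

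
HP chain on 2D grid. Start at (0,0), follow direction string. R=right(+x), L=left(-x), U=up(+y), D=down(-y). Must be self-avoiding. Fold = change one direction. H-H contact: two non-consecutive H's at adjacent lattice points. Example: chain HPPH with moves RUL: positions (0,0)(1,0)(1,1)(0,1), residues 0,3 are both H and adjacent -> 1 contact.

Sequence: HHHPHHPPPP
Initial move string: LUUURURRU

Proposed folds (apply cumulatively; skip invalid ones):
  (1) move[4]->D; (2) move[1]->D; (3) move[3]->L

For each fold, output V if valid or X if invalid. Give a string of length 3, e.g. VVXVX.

Answer: XXX

Derivation:
Initial: LUUURURRU -> [(0, 0), (-1, 0), (-1, 1), (-1, 2), (-1, 3), (0, 3), (0, 4), (1, 4), (2, 4), (2, 5)]
Fold 1: move[4]->D => LUUUDURRU INVALID (collision), skipped
Fold 2: move[1]->D => LDUURURRU INVALID (collision), skipped
Fold 3: move[3]->L => LUULRURRU INVALID (collision), skipped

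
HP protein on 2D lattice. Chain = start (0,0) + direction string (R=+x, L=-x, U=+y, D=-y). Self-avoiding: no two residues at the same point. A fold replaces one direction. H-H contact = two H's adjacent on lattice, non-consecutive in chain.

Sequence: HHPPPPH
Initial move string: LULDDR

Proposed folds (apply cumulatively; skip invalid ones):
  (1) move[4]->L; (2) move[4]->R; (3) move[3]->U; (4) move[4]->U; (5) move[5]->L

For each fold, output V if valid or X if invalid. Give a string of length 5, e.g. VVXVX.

Initial: LULDDR -> [(0, 0), (-1, 0), (-1, 1), (-2, 1), (-2, 0), (-2, -1), (-1, -1)]
Fold 1: move[4]->L => LULDLR INVALID (collision), skipped
Fold 2: move[4]->R => LULDRR INVALID (collision), skipped
Fold 3: move[3]->U => LULUDR INVALID (collision), skipped
Fold 4: move[4]->U => LULDUR INVALID (collision), skipped
Fold 5: move[5]->L => LULDDL VALID

Answer: XXXXV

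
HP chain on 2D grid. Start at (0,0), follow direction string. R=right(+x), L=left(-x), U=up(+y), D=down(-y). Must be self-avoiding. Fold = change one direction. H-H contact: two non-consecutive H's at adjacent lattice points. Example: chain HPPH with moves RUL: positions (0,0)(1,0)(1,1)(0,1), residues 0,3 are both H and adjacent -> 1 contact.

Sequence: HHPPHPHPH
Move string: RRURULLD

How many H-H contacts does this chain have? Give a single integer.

Positions: [(0, 0), (1, 0), (2, 0), (2, 1), (3, 1), (3, 2), (2, 2), (1, 2), (1, 1)]
H-H contact: residue 1 @(1,0) - residue 8 @(1, 1)

Answer: 1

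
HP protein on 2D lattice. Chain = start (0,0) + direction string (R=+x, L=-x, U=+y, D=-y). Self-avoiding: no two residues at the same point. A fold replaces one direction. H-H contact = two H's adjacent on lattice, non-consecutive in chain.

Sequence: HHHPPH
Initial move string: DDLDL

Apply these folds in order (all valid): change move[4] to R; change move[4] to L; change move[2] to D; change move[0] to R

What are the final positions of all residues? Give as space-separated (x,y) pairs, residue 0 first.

Answer: (0,0) (1,0) (1,-1) (1,-2) (1,-3) (0,-3)

Derivation:
Initial moves: DDLDL
Fold: move[4]->R => DDLDR (positions: [(0, 0), (0, -1), (0, -2), (-1, -2), (-1, -3), (0, -3)])
Fold: move[4]->L => DDLDL (positions: [(0, 0), (0, -1), (0, -2), (-1, -2), (-1, -3), (-2, -3)])
Fold: move[2]->D => DDDDL (positions: [(0, 0), (0, -1), (0, -2), (0, -3), (0, -4), (-1, -4)])
Fold: move[0]->R => RDDDL (positions: [(0, 0), (1, 0), (1, -1), (1, -2), (1, -3), (0, -3)])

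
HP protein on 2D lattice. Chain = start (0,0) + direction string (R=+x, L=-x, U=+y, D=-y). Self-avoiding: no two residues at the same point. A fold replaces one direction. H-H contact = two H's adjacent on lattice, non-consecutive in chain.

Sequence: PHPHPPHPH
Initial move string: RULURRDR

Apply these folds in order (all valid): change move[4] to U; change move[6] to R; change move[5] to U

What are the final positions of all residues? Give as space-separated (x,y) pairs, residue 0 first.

Initial moves: RULURRDR
Fold: move[4]->U => RULUURDR (positions: [(0, 0), (1, 0), (1, 1), (0, 1), (0, 2), (0, 3), (1, 3), (1, 2), (2, 2)])
Fold: move[6]->R => RULUURRR (positions: [(0, 0), (1, 0), (1, 1), (0, 1), (0, 2), (0, 3), (1, 3), (2, 3), (3, 3)])
Fold: move[5]->U => RULUUURR (positions: [(0, 0), (1, 0), (1, 1), (0, 1), (0, 2), (0, 3), (0, 4), (1, 4), (2, 4)])

Answer: (0,0) (1,0) (1,1) (0,1) (0,2) (0,3) (0,4) (1,4) (2,4)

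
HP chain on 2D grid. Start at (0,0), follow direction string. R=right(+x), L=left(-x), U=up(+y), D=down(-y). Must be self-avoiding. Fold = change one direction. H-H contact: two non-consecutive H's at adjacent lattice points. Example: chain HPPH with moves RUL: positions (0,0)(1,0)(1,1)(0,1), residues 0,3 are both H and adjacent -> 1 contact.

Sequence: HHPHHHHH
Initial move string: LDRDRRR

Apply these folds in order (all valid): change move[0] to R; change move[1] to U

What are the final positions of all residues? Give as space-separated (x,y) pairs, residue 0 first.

Initial moves: LDRDRRR
Fold: move[0]->R => RDRDRRR (positions: [(0, 0), (1, 0), (1, -1), (2, -1), (2, -2), (3, -2), (4, -2), (5, -2)])
Fold: move[1]->U => RURDRRR (positions: [(0, 0), (1, 0), (1, 1), (2, 1), (2, 0), (3, 0), (4, 0), (5, 0)])

Answer: (0,0) (1,0) (1,1) (2,1) (2,0) (3,0) (4,0) (5,0)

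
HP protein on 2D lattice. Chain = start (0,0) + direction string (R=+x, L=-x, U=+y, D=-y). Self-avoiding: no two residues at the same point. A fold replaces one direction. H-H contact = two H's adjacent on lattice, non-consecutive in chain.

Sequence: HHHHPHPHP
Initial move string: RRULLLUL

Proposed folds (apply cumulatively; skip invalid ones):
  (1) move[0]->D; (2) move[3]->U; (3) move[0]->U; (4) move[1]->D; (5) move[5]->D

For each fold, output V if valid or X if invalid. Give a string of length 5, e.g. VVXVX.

Initial: RRULLLUL -> [(0, 0), (1, 0), (2, 0), (2, 1), (1, 1), (0, 1), (-1, 1), (-1, 2), (-2, 2)]
Fold 1: move[0]->D => DRULLLUL INVALID (collision), skipped
Fold 2: move[3]->U => RRUULLUL VALID
Fold 3: move[0]->U => URUULLUL VALID
Fold 4: move[1]->D => UDUULLUL INVALID (collision), skipped
Fold 5: move[5]->D => URUULDUL INVALID (collision), skipped

Answer: XVVXX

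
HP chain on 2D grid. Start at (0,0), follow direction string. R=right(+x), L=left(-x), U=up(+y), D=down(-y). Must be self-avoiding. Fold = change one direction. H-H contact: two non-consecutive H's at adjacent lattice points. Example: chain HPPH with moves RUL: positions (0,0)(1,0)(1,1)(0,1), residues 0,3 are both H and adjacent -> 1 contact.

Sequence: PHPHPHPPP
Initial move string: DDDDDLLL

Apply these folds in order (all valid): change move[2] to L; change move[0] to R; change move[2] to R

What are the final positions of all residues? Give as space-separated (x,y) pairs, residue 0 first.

Answer: (0,0) (1,0) (1,-1) (2,-1) (2,-2) (2,-3) (1,-3) (0,-3) (-1,-3)

Derivation:
Initial moves: DDDDDLLL
Fold: move[2]->L => DDLDDLLL (positions: [(0, 0), (0, -1), (0, -2), (-1, -2), (-1, -3), (-1, -4), (-2, -4), (-3, -4), (-4, -4)])
Fold: move[0]->R => RDLDDLLL (positions: [(0, 0), (1, 0), (1, -1), (0, -1), (0, -2), (0, -3), (-1, -3), (-2, -3), (-3, -3)])
Fold: move[2]->R => RDRDDLLL (positions: [(0, 0), (1, 0), (1, -1), (2, -1), (2, -2), (2, -3), (1, -3), (0, -3), (-1, -3)])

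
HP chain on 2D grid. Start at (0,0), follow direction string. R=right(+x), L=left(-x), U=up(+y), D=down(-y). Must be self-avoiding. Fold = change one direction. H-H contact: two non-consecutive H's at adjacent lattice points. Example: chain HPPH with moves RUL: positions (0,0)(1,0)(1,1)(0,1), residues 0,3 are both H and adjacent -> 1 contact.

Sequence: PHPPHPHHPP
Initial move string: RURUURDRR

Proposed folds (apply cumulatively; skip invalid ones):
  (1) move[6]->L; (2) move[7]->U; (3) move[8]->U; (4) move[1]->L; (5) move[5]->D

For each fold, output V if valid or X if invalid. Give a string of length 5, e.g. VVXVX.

Answer: XXVXX

Derivation:
Initial: RURUURDRR -> [(0, 0), (1, 0), (1, 1), (2, 1), (2, 2), (2, 3), (3, 3), (3, 2), (4, 2), (5, 2)]
Fold 1: move[6]->L => RURUURLRR INVALID (collision), skipped
Fold 2: move[7]->U => RURUURDUR INVALID (collision), skipped
Fold 3: move[8]->U => RURUURDRU VALID
Fold 4: move[1]->L => RLRUURDRU INVALID (collision), skipped
Fold 5: move[5]->D => RURUUDDRU INVALID (collision), skipped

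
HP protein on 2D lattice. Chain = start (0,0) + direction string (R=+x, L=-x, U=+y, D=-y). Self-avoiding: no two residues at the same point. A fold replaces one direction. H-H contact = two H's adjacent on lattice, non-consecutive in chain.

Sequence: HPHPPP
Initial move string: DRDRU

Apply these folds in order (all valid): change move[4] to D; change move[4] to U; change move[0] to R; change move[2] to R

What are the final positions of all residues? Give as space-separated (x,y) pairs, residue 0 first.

Answer: (0,0) (1,0) (2,0) (3,0) (4,0) (4,1)

Derivation:
Initial moves: DRDRU
Fold: move[4]->D => DRDRD (positions: [(0, 0), (0, -1), (1, -1), (1, -2), (2, -2), (2, -3)])
Fold: move[4]->U => DRDRU (positions: [(0, 0), (0, -1), (1, -1), (1, -2), (2, -2), (2, -1)])
Fold: move[0]->R => RRDRU (positions: [(0, 0), (1, 0), (2, 0), (2, -1), (3, -1), (3, 0)])
Fold: move[2]->R => RRRRU (positions: [(0, 0), (1, 0), (2, 0), (3, 0), (4, 0), (4, 1)])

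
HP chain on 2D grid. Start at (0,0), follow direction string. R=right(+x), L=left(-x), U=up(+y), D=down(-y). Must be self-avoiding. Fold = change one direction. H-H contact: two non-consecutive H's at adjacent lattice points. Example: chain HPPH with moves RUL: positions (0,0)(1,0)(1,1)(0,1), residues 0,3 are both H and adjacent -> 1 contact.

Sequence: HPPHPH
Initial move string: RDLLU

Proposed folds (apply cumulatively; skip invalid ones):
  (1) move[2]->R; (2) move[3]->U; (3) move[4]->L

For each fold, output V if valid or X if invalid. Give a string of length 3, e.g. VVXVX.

Answer: XXV

Derivation:
Initial: RDLLU -> [(0, 0), (1, 0), (1, -1), (0, -1), (-1, -1), (-1, 0)]
Fold 1: move[2]->R => RDRLU INVALID (collision), skipped
Fold 2: move[3]->U => RDLUU INVALID (collision), skipped
Fold 3: move[4]->L => RDLLL VALID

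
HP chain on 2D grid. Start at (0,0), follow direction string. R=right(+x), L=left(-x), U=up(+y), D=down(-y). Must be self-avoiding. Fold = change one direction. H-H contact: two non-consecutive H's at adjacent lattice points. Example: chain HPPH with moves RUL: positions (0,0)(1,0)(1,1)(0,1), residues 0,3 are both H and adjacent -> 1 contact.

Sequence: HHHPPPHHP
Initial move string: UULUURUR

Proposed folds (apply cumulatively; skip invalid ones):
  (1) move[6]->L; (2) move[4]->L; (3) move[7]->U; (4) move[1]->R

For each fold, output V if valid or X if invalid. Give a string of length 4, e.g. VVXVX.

Answer: XXVX

Derivation:
Initial: UULUURUR -> [(0, 0), (0, 1), (0, 2), (-1, 2), (-1, 3), (-1, 4), (0, 4), (0, 5), (1, 5)]
Fold 1: move[6]->L => UULUURLR INVALID (collision), skipped
Fold 2: move[4]->L => UULULRUR INVALID (collision), skipped
Fold 3: move[7]->U => UULUURUU VALID
Fold 4: move[1]->R => URLUURUU INVALID (collision), skipped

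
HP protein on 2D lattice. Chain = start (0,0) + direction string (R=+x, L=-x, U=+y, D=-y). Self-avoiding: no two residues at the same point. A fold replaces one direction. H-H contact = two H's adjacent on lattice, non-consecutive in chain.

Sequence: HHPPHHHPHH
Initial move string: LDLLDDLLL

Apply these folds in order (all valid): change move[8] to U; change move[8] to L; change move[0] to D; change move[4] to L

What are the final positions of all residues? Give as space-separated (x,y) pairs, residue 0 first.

Answer: (0,0) (0,-1) (0,-2) (-1,-2) (-2,-2) (-3,-2) (-3,-3) (-4,-3) (-5,-3) (-6,-3)

Derivation:
Initial moves: LDLLDDLLL
Fold: move[8]->U => LDLLDDLLU (positions: [(0, 0), (-1, 0), (-1, -1), (-2, -1), (-3, -1), (-3, -2), (-3, -3), (-4, -3), (-5, -3), (-5, -2)])
Fold: move[8]->L => LDLLDDLLL (positions: [(0, 0), (-1, 0), (-1, -1), (-2, -1), (-3, -1), (-3, -2), (-3, -3), (-4, -3), (-5, -3), (-6, -3)])
Fold: move[0]->D => DDLLDDLLL (positions: [(0, 0), (0, -1), (0, -2), (-1, -2), (-2, -2), (-2, -3), (-2, -4), (-3, -4), (-4, -4), (-5, -4)])
Fold: move[4]->L => DDLLLDLLL (positions: [(0, 0), (0, -1), (0, -2), (-1, -2), (-2, -2), (-3, -2), (-3, -3), (-4, -3), (-5, -3), (-6, -3)])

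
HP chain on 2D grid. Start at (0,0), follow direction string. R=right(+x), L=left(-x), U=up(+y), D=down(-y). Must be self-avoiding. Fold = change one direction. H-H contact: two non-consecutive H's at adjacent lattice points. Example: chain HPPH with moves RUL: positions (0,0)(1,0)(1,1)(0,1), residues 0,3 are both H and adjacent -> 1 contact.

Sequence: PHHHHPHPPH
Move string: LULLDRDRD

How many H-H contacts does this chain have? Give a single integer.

Positions: [(0, 0), (-1, 0), (-1, 1), (-2, 1), (-3, 1), (-3, 0), (-2, 0), (-2, -1), (-1, -1), (-1, -2)]
H-H contact: residue 1 @(-1,0) - residue 6 @(-2, 0)
H-H contact: residue 3 @(-2,1) - residue 6 @(-2, 0)

Answer: 2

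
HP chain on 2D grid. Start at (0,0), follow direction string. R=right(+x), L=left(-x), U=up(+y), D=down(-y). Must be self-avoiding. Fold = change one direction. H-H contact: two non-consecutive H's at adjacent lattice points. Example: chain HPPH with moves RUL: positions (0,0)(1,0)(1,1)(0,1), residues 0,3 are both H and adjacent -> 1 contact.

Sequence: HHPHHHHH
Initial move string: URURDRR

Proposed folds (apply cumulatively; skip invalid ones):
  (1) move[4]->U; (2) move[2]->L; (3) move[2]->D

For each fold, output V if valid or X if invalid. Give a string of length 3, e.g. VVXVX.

Initial: URURDRR -> [(0, 0), (0, 1), (1, 1), (1, 2), (2, 2), (2, 1), (3, 1), (4, 1)]
Fold 1: move[4]->U => URURURR VALID
Fold 2: move[2]->L => URLRURR INVALID (collision), skipped
Fold 3: move[2]->D => URDRURR VALID

Answer: VXV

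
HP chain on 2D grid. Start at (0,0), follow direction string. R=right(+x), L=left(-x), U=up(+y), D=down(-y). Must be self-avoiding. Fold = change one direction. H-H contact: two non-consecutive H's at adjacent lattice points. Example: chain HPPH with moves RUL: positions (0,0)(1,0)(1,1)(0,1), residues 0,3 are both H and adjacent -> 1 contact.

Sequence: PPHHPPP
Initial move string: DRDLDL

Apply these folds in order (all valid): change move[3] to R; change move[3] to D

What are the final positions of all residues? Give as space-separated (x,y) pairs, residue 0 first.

Initial moves: DRDLDL
Fold: move[3]->R => DRDRDL (positions: [(0, 0), (0, -1), (1, -1), (1, -2), (2, -2), (2, -3), (1, -3)])
Fold: move[3]->D => DRDDDL (positions: [(0, 0), (0, -1), (1, -1), (1, -2), (1, -3), (1, -4), (0, -4)])

Answer: (0,0) (0,-1) (1,-1) (1,-2) (1,-3) (1,-4) (0,-4)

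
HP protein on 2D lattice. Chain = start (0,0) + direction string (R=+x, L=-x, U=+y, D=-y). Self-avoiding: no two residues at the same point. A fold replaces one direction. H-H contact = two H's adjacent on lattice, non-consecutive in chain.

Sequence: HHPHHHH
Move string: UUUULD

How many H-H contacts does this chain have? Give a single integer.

Positions: [(0, 0), (0, 1), (0, 2), (0, 3), (0, 4), (-1, 4), (-1, 3)]
H-H contact: residue 3 @(0,3) - residue 6 @(-1, 3)

Answer: 1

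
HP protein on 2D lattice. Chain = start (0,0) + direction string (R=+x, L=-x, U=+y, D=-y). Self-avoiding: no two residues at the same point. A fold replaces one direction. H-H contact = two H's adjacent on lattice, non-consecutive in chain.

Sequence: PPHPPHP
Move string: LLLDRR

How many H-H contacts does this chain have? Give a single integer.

Answer: 1

Derivation:
Positions: [(0, 0), (-1, 0), (-2, 0), (-3, 0), (-3, -1), (-2, -1), (-1, -1)]
H-H contact: residue 2 @(-2,0) - residue 5 @(-2, -1)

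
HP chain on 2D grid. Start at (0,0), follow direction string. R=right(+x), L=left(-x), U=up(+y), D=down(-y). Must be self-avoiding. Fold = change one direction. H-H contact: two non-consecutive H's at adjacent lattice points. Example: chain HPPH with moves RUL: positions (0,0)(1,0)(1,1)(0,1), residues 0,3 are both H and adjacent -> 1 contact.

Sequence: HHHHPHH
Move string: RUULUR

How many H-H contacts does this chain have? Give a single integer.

Positions: [(0, 0), (1, 0), (1, 1), (1, 2), (0, 2), (0, 3), (1, 3)]
H-H contact: residue 3 @(1,2) - residue 6 @(1, 3)

Answer: 1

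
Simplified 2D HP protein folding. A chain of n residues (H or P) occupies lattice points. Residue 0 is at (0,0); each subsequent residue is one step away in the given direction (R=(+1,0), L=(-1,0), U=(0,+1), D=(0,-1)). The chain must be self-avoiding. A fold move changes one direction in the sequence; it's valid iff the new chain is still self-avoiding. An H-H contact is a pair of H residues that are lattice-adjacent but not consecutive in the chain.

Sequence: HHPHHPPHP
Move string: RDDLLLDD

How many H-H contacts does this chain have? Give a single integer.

Answer: 0

Derivation:
Positions: [(0, 0), (1, 0), (1, -1), (1, -2), (0, -2), (-1, -2), (-2, -2), (-2, -3), (-2, -4)]
No H-H contacts found.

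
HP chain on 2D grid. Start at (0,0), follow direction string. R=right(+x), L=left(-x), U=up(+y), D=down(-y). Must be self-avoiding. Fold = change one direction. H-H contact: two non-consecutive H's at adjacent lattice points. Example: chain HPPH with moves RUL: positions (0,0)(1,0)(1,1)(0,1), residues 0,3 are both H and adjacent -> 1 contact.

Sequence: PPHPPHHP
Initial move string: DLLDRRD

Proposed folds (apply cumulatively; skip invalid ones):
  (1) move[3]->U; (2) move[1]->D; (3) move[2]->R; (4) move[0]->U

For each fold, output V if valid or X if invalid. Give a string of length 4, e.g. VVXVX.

Answer: XVVX

Derivation:
Initial: DLLDRRD -> [(0, 0), (0, -1), (-1, -1), (-2, -1), (-2, -2), (-1, -2), (0, -2), (0, -3)]
Fold 1: move[3]->U => DLLURRD INVALID (collision), skipped
Fold 2: move[1]->D => DDLDRRD VALID
Fold 3: move[2]->R => DDRDRRD VALID
Fold 4: move[0]->U => UDRDRRD INVALID (collision), skipped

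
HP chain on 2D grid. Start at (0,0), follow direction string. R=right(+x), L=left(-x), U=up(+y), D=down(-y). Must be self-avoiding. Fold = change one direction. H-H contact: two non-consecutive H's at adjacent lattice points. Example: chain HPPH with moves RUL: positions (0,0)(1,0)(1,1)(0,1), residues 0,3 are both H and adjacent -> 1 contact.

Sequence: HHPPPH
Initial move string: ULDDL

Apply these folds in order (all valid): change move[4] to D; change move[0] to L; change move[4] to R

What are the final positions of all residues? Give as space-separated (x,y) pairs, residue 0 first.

Initial moves: ULDDL
Fold: move[4]->D => ULDDD (positions: [(0, 0), (0, 1), (-1, 1), (-1, 0), (-1, -1), (-1, -2)])
Fold: move[0]->L => LLDDD (positions: [(0, 0), (-1, 0), (-2, 0), (-2, -1), (-2, -2), (-2, -3)])
Fold: move[4]->R => LLDDR (positions: [(0, 0), (-1, 0), (-2, 0), (-2, -1), (-2, -2), (-1, -2)])

Answer: (0,0) (-1,0) (-2,0) (-2,-1) (-2,-2) (-1,-2)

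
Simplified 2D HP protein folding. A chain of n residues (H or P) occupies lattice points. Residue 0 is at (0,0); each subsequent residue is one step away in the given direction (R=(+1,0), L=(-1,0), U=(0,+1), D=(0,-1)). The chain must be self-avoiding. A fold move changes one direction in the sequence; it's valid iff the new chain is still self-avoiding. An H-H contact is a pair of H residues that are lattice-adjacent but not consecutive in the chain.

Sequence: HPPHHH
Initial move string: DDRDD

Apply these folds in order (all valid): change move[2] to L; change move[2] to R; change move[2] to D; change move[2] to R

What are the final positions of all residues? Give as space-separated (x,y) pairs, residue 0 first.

Answer: (0,0) (0,-1) (0,-2) (1,-2) (1,-3) (1,-4)

Derivation:
Initial moves: DDRDD
Fold: move[2]->L => DDLDD (positions: [(0, 0), (0, -1), (0, -2), (-1, -2), (-1, -3), (-1, -4)])
Fold: move[2]->R => DDRDD (positions: [(0, 0), (0, -1), (0, -2), (1, -2), (1, -3), (1, -4)])
Fold: move[2]->D => DDDDD (positions: [(0, 0), (0, -1), (0, -2), (0, -3), (0, -4), (0, -5)])
Fold: move[2]->R => DDRDD (positions: [(0, 0), (0, -1), (0, -2), (1, -2), (1, -3), (1, -4)])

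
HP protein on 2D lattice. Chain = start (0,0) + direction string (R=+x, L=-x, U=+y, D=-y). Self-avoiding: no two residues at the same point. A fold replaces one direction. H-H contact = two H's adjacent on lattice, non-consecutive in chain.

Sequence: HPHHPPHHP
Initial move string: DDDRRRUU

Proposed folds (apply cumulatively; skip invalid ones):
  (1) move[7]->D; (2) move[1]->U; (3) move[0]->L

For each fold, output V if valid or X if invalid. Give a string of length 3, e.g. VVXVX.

Answer: XXV

Derivation:
Initial: DDDRRRUU -> [(0, 0), (0, -1), (0, -2), (0, -3), (1, -3), (2, -3), (3, -3), (3, -2), (3, -1)]
Fold 1: move[7]->D => DDDRRRUD INVALID (collision), skipped
Fold 2: move[1]->U => DUDRRRUU INVALID (collision), skipped
Fold 3: move[0]->L => LDDRRRUU VALID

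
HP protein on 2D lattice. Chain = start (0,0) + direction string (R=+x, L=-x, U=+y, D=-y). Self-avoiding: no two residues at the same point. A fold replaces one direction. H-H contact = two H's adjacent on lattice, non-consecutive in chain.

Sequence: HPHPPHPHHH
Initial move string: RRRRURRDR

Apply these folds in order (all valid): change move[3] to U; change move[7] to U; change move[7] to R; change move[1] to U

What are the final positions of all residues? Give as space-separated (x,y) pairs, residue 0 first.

Initial moves: RRRRURRDR
Fold: move[3]->U => RRRUURRDR (positions: [(0, 0), (1, 0), (2, 0), (3, 0), (3, 1), (3, 2), (4, 2), (5, 2), (5, 1), (6, 1)])
Fold: move[7]->U => RRRUURRUR (positions: [(0, 0), (1, 0), (2, 0), (3, 0), (3, 1), (3, 2), (4, 2), (5, 2), (5, 3), (6, 3)])
Fold: move[7]->R => RRRUURRRR (positions: [(0, 0), (1, 0), (2, 0), (3, 0), (3, 1), (3, 2), (4, 2), (5, 2), (6, 2), (7, 2)])
Fold: move[1]->U => RURUURRRR (positions: [(0, 0), (1, 0), (1, 1), (2, 1), (2, 2), (2, 3), (3, 3), (4, 3), (5, 3), (6, 3)])

Answer: (0,0) (1,0) (1,1) (2,1) (2,2) (2,3) (3,3) (4,3) (5,3) (6,3)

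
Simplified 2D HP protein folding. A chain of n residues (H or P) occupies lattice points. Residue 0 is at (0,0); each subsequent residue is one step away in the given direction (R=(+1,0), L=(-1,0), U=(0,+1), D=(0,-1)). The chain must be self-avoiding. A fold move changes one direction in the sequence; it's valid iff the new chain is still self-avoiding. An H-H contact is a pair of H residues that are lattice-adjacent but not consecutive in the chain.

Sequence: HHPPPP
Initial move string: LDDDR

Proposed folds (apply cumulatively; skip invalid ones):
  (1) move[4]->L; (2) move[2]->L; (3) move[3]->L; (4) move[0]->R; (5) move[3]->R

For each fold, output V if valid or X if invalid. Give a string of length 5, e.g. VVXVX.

Answer: VVVVX

Derivation:
Initial: LDDDR -> [(0, 0), (-1, 0), (-1, -1), (-1, -2), (-1, -3), (0, -3)]
Fold 1: move[4]->L => LDDDL VALID
Fold 2: move[2]->L => LDLDL VALID
Fold 3: move[3]->L => LDLLL VALID
Fold 4: move[0]->R => RDLLL VALID
Fold 5: move[3]->R => RDLRL INVALID (collision), skipped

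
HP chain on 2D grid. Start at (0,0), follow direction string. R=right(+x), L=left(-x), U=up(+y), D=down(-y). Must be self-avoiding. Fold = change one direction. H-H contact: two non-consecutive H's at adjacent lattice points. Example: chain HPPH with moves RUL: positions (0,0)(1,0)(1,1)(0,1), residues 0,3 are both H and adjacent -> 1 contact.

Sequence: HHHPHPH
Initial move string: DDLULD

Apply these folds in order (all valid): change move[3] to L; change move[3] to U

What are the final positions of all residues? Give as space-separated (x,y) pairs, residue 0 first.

Answer: (0,0) (0,-1) (0,-2) (-1,-2) (-1,-1) (-2,-1) (-2,-2)

Derivation:
Initial moves: DDLULD
Fold: move[3]->L => DDLLLD (positions: [(0, 0), (0, -1), (0, -2), (-1, -2), (-2, -2), (-3, -2), (-3, -3)])
Fold: move[3]->U => DDLULD (positions: [(0, 0), (0, -1), (0, -2), (-1, -2), (-1, -1), (-2, -1), (-2, -2)])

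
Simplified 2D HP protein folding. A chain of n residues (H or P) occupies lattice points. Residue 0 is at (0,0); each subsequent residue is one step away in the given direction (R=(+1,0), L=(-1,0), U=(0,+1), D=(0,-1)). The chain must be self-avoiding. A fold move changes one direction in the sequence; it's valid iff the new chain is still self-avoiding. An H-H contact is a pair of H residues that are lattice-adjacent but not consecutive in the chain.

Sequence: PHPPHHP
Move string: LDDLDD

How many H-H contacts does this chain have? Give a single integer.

Answer: 0

Derivation:
Positions: [(0, 0), (-1, 0), (-1, -1), (-1, -2), (-2, -2), (-2, -3), (-2, -4)]
No H-H contacts found.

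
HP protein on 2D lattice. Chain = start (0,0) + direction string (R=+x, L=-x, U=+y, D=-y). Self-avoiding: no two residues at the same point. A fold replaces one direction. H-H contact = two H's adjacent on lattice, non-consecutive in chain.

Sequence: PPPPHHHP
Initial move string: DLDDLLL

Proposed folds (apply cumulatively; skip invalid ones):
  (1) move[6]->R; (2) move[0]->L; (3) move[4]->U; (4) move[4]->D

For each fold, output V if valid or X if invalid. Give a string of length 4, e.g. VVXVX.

Initial: DLDDLLL -> [(0, 0), (0, -1), (-1, -1), (-1, -2), (-1, -3), (-2, -3), (-3, -3), (-4, -3)]
Fold 1: move[6]->R => DLDDLLR INVALID (collision), skipped
Fold 2: move[0]->L => LLDDLLL VALID
Fold 3: move[4]->U => LLDDULL INVALID (collision), skipped
Fold 4: move[4]->D => LLDDDLL VALID

Answer: XVXV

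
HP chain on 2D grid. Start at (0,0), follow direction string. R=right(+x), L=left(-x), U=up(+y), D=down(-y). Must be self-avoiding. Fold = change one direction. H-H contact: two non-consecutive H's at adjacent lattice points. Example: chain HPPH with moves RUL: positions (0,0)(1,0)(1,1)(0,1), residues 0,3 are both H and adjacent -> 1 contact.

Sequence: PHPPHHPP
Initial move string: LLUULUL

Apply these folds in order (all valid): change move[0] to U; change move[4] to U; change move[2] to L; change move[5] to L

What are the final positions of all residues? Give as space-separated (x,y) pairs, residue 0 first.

Answer: (0,0) (0,1) (-1,1) (-2,1) (-2,2) (-2,3) (-3,3) (-4,3)

Derivation:
Initial moves: LLUULUL
Fold: move[0]->U => ULUULUL (positions: [(0, 0), (0, 1), (-1, 1), (-1, 2), (-1, 3), (-2, 3), (-2, 4), (-3, 4)])
Fold: move[4]->U => ULUUUUL (positions: [(0, 0), (0, 1), (-1, 1), (-1, 2), (-1, 3), (-1, 4), (-1, 5), (-2, 5)])
Fold: move[2]->L => ULLUUUL (positions: [(0, 0), (0, 1), (-1, 1), (-2, 1), (-2, 2), (-2, 3), (-2, 4), (-3, 4)])
Fold: move[5]->L => ULLUULL (positions: [(0, 0), (0, 1), (-1, 1), (-2, 1), (-2, 2), (-2, 3), (-3, 3), (-4, 3)])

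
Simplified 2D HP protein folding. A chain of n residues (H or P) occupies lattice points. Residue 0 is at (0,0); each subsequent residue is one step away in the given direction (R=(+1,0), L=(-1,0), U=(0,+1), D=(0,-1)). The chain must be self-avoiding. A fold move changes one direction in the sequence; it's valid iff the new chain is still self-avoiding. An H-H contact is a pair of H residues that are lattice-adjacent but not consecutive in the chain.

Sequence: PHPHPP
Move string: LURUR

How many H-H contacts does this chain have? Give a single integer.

Positions: [(0, 0), (-1, 0), (-1, 1), (0, 1), (0, 2), (1, 2)]
No H-H contacts found.

Answer: 0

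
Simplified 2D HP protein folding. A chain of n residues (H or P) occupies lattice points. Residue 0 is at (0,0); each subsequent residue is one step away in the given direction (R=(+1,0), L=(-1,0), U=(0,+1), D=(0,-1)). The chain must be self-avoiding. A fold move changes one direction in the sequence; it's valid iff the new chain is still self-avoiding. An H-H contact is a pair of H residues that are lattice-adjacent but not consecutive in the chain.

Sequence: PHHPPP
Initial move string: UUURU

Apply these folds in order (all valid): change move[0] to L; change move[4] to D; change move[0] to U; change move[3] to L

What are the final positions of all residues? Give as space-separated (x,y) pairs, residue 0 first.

Answer: (0,0) (0,1) (0,2) (0,3) (-1,3) (-1,2)

Derivation:
Initial moves: UUURU
Fold: move[0]->L => LUURU (positions: [(0, 0), (-1, 0), (-1, 1), (-1, 2), (0, 2), (0, 3)])
Fold: move[4]->D => LUURD (positions: [(0, 0), (-1, 0), (-1, 1), (-1, 2), (0, 2), (0, 1)])
Fold: move[0]->U => UUURD (positions: [(0, 0), (0, 1), (0, 2), (0, 3), (1, 3), (1, 2)])
Fold: move[3]->L => UUULD (positions: [(0, 0), (0, 1), (0, 2), (0, 3), (-1, 3), (-1, 2)])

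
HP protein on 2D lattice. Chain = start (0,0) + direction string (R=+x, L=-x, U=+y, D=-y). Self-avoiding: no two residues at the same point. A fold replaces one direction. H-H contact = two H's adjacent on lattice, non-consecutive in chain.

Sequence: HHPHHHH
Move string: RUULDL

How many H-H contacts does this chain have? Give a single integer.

Positions: [(0, 0), (1, 0), (1, 1), (1, 2), (0, 2), (0, 1), (-1, 1)]
H-H contact: residue 0 @(0,0) - residue 5 @(0, 1)

Answer: 1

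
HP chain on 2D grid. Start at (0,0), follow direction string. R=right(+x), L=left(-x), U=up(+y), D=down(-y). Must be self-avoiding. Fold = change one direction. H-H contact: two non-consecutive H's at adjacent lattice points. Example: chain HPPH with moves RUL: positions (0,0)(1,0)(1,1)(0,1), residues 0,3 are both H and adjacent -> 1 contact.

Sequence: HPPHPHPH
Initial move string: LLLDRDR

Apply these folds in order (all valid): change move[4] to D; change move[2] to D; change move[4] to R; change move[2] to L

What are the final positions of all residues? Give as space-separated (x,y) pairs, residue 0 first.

Answer: (0,0) (-1,0) (-2,0) (-3,0) (-3,-1) (-2,-1) (-2,-2) (-1,-2)

Derivation:
Initial moves: LLLDRDR
Fold: move[4]->D => LLLDDDR (positions: [(0, 0), (-1, 0), (-2, 0), (-3, 0), (-3, -1), (-3, -2), (-3, -3), (-2, -3)])
Fold: move[2]->D => LLDDDDR (positions: [(0, 0), (-1, 0), (-2, 0), (-2, -1), (-2, -2), (-2, -3), (-2, -4), (-1, -4)])
Fold: move[4]->R => LLDDRDR (positions: [(0, 0), (-1, 0), (-2, 0), (-2, -1), (-2, -2), (-1, -2), (-1, -3), (0, -3)])
Fold: move[2]->L => LLLDRDR (positions: [(0, 0), (-1, 0), (-2, 0), (-3, 0), (-3, -1), (-2, -1), (-2, -2), (-1, -2)])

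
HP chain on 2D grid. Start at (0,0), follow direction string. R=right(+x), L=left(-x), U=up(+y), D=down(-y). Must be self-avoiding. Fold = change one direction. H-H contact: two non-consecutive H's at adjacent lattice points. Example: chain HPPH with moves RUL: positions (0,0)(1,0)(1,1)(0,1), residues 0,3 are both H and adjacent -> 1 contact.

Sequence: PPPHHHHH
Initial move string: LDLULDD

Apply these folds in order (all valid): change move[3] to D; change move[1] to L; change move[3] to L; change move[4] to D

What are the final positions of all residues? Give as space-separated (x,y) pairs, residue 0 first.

Initial moves: LDLULDD
Fold: move[3]->D => LDLDLDD (positions: [(0, 0), (-1, 0), (-1, -1), (-2, -1), (-2, -2), (-3, -2), (-3, -3), (-3, -4)])
Fold: move[1]->L => LLLDLDD (positions: [(0, 0), (-1, 0), (-2, 0), (-3, 0), (-3, -1), (-4, -1), (-4, -2), (-4, -3)])
Fold: move[3]->L => LLLLLDD (positions: [(0, 0), (-1, 0), (-2, 0), (-3, 0), (-4, 0), (-5, 0), (-5, -1), (-5, -2)])
Fold: move[4]->D => LLLLDDD (positions: [(0, 0), (-1, 0), (-2, 0), (-3, 0), (-4, 0), (-4, -1), (-4, -2), (-4, -3)])

Answer: (0,0) (-1,0) (-2,0) (-3,0) (-4,0) (-4,-1) (-4,-2) (-4,-3)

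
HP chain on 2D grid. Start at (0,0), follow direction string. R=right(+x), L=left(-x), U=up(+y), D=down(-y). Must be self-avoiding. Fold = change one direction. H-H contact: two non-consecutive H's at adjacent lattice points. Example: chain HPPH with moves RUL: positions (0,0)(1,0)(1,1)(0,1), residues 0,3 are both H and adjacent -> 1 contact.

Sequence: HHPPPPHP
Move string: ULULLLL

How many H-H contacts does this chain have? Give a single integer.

Positions: [(0, 0), (0, 1), (-1, 1), (-1, 2), (-2, 2), (-3, 2), (-4, 2), (-5, 2)]
No H-H contacts found.

Answer: 0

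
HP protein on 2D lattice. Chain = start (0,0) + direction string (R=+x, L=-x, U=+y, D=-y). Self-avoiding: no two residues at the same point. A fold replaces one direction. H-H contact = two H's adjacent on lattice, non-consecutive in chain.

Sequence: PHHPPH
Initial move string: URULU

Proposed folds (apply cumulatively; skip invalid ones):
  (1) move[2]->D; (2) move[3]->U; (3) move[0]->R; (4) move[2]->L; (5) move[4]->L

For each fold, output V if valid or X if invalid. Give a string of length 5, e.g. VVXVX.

Answer: XVVXV

Derivation:
Initial: URULU -> [(0, 0), (0, 1), (1, 1), (1, 2), (0, 2), (0, 3)]
Fold 1: move[2]->D => URDLU INVALID (collision), skipped
Fold 2: move[3]->U => URUUU VALID
Fold 3: move[0]->R => RRUUU VALID
Fold 4: move[2]->L => RRLUU INVALID (collision), skipped
Fold 5: move[4]->L => RRUUL VALID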